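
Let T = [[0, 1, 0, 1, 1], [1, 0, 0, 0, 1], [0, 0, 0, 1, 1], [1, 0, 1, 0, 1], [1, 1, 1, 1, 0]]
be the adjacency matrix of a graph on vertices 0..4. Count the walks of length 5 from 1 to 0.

38

The number of length-5 walks from vertex 1 to vertex 0 is entry (1,0) of T⁵, where T is the adjacency matrix.
T² = [[3, 1, 2, 1, 2], [1, 2, 1, 2, 1], [2, 1, 2, 1, 1], [1, 2, 1, 3, 2], [2, 1, 1, 2, 4]]
T³ = [[4, 5, 3, 7, 7], [5, 2, 3, 3, 6], [3, 3, 2, 5, 6], [7, 3, 5, 4, 7], [7, 6, 6, 7, 6]]
T⁴ = [[19, 11, 14, 14, 19], [11, 11, 9, 14, 13], [14, 9, 11, 11, 13], [14, 14, 11, 19, 19], [19, 13, 13, 19, 26]]
T⁵ = [[44, 38, 33, 52, 58], [38, 24, 27, 33, 45], [33, 27, 24, 38, 45], [52, 33, 38, 44, 58], [58, 45, 45, 58, 64]]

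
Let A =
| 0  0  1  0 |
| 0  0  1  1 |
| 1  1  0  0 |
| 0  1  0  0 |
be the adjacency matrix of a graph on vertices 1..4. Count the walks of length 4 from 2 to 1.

The number of length-4 walks from vertex 2 to vertex 1 is entry (2,1) of A^4, where A is the adjacency matrix.
A^2 = [[1, 1, 0, 0], [1, 2, 0, 0], [0, 0, 2, 1], [0, 0, 1, 1]]
A^3 = [[0, 0, 2, 1], [0, 0, 3, 2], [2, 3, 0, 0], [1, 2, 0, 0]]
A^4 = [[2, 3, 0, 0], [3, 5, 0, 0], [0, 0, 5, 3], [0, 0, 3, 2]]

3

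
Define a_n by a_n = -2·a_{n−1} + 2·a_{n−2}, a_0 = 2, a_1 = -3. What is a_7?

-1464

With companion matrix A = [[-2, 2], [1, 0]], [a_n, a_{n−1}]ᵀ = A·[a_{n−1}, a_{n−2}]ᵀ, so [a_7, a_6]ᵀ = A⁶·[a_1, a_0]ᵀ.
A⁶ = [[328, -240], [-120, 88]], giving [a_7, a_6]ᵀ = [[-1464], [536]].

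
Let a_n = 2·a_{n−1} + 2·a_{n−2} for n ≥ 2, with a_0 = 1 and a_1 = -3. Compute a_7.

With companion matrix T = [[2, 2], [1, 0]], [a_n, a_{n−1}]ᵀ = T·[a_{n−1}, a_{n−2}]ᵀ, so [a_7, a_6]ᵀ = T⁶·[a_1, a_0]ᵀ.
T⁶ = [[328, 240], [120, 88]], giving [a_7, a_6]ᵀ = [[-744], [-272]].

-744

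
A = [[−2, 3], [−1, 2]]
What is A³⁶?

A² = I (check: tr A = 0 and det A = −1), so A³⁶ = I since 36 is even.

[[1, 0], [0, 1]]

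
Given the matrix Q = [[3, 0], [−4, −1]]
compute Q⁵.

tr Q = 2 and det Q = −3, so the characteristic polynomial is λ² − (2)λ + (−3) with roots 3 and −1.
Eigenvectors give P = [[−1, 0], [1, −1]] with P⁻¹ = [[−1, 0], [−1, −1]], and Q = P·diag(3, −1)·P⁻¹.
Then Q⁵ = P·diag(243, −1)·P⁻¹ = [[−243, 0], [243, 1]] · [[−1, 0], [−1, −1]] = [[243, 0], [−244, −1]].

[[243, 0], [−244, −1]]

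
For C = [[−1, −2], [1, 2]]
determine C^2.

[[−1, −2], [1, 2]]

C² = C (a projection; rank 1, trace 1), so C^2 = C.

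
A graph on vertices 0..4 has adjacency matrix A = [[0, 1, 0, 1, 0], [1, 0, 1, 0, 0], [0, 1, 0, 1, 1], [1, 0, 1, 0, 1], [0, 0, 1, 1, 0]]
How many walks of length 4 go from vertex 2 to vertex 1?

The number of length-4 walks from vertex 2 to vertex 1 is entry (2,1) of A⁴, where A is the adjacency matrix.
A² = [[2, 0, 2, 0, 1], [0, 2, 0, 2, 1], [2, 0, 3, 1, 1], [0, 2, 1, 3, 1], [1, 1, 1, 1, 2]]
A³ = [[0, 4, 1, 5, 2], [4, 0, 5, 1, 2], [1, 5, 2, 6, 4], [5, 1, 6, 2, 4], [2, 2, 4, 4, 2]]
A⁴ = [[9, 1, 11, 3, 6], [1, 9, 3, 11, 6], [11, 3, 15, 7, 8], [3, 11, 7, 15, 8], [6, 6, 8, 8, 8]]

3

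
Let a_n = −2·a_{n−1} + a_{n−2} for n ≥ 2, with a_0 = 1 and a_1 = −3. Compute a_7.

−577

With companion matrix A = [[−2, 1], [1, 0]], [a_n, a_{n−1}]ᵀ = A·[a_{n−1}, a_{n−2}]ᵀ, so [a_7, a_6]ᵀ = A^6·[a_1, a_0]ᵀ.
A^6 = [[169, −70], [−70, 29]], giving [a_7, a_6]ᵀ = [[−577], [239]].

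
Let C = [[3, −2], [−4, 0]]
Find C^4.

C^2 = [[17, −6], [−12, 8]]
C^3 = [[75, −34], [−68, 24]]
C^4 = [[361, −150], [−300, 136]]

[[361, −150], [−300, 136]]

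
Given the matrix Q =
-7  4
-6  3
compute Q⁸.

[[19681, -13120], [19680, -13119]]

tr Q = -4 and det Q = 3, so the characteristic polynomial is λ² − (-4)λ + (3) with roots -1 and -3.
Eigenvectors give P = [[-2, 1], [-3, 1]] with P⁻¹ = [[1, -1], [3, -2]], and Q = P·diag(-1, -3)·P⁻¹.
Then Q⁸ = P·diag(1, 6561)·P⁻¹ = [[-2, 6561], [-3, 6561]] · [[1, -1], [3, -2]] = [[19681, -13120], [19680, -13119]].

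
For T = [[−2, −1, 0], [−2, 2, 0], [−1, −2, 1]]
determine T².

[[6, 0, 0], [0, 6, 0], [5, −5, 1]]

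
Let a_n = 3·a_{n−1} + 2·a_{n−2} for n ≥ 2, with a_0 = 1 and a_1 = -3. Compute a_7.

-4299

With companion matrix C = [[3, 2], [1, 0]], [a_n, a_{n−1}]ᵀ = C·[a_{n−1}, a_{n−2}]ᵀ, so [a_7, a_6]ᵀ = C⁶·[a_1, a_0]ᵀ.
C⁶ = [[1763, 990], [495, 278]], giving [a_7, a_6]ᵀ = [[-4299], [-1207]].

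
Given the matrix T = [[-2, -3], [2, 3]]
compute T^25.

[[-2, -3], [2, 3]]

T² = T (a projection; rank 1, trace 1), so T^25 = T.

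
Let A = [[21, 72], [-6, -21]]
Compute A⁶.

tr A = 0 and det A = -9, so the characteristic polynomial is λ² − (0)λ + (-9) with roots 3 and -3.
Eigenvectors give P = [[-4, 3], [1, -1]] with P⁻¹ = [[-1, -3], [-1, -4]], and A = P·diag(3, -3)·P⁻¹.
Then A⁶ = P·diag(729, 729)·P⁻¹ = [[-2916, 2187], [729, -729]] · [[-1, -3], [-1, -4]] = [[729, 0], [0, 729]].

[[729, 0], [0, 729]]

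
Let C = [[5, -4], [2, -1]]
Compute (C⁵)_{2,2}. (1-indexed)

tr C = 4 and det C = 3, so the characteristic polynomial is λ² − (4)λ + (3) with roots 1 and 3.
Eigenvectors give P = [[-1, -2], [-1, -1]] with P⁻¹ = [[1, -2], [-1, 1]], and C = P·diag(1, 3)·P⁻¹.
Then C⁵ = P·diag(1, 243)·P⁻¹ = [[-1, -486], [-1, -243]] · [[1, -2], [-1, 1]] = [[485, -484], [242, -241]].

-241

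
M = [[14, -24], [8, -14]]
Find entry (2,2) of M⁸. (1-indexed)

tr M = 0 and det M = -4, so the characteristic polynomial is λ² − (0)λ + (-4) with roots 2 and -2.
Eigenvectors give P = [[2, -3], [1, -2]] with P⁻¹ = [[2, -3], [1, -2]], and M = P·diag(2, -2)·P⁻¹.
Then M⁸ = P·diag(256, 256)·P⁻¹ = [[512, -768], [256, -512]] · [[2, -3], [1, -2]] = [[256, 0], [0, 256]].

256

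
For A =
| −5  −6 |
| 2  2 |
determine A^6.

tr A = −3 and det A = 2, so the characteristic polynomial is λ² − (−3)λ + (2) with roots −1 and −2.
Eigenvectors give P = [[−3, −2], [2, 1]] with P⁻¹ = [[1, 2], [−2, −3]], and A = P·diag(−1, −2)·P⁻¹.
Then A^6 = P·diag(1, 64)·P⁻¹ = [[−3, −128], [2, 64]] · [[1, 2], [−2, −3]] = [[253, 378], [−126, −188]].

[[253, 378], [−126, −188]]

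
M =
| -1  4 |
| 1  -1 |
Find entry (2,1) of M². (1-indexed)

-2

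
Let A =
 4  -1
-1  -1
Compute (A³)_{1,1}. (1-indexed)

A² = [[17, -3], [-3, 2]]
A³ = [[71, -14], [-14, 1]]

71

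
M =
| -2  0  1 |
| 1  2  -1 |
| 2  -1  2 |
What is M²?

[[6, -1, 0], [-2, 5, -3], [-1, -4, 7]]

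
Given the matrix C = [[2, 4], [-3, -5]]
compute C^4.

[[-44, -60], [45, 61]]

tr C = -3 and det C = 2, so the characteristic polynomial is λ² − (-3)λ + (2) with roots -1 and -2.
Eigenvectors give P = [[-4, 1], [3, -1]] with P⁻¹ = [[-1, -1], [-3, -4]], and C = P·diag(-1, -2)·P⁻¹.
Then C^4 = P·diag(1, 16)·P⁻¹ = [[-4, 16], [3, -16]] · [[-1, -1], [-3, -4]] = [[-44, -60], [45, 61]].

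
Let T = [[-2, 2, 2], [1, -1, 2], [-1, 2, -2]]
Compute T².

[[4, -2, -4], [-5, 7, -4], [6, -8, 6]]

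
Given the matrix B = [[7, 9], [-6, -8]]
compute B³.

tr B = -1 and det B = -2, so the characteristic polynomial is λ² − (-1)λ + (-2) with roots 1 and -2.
Eigenvectors give P = [[3, -1], [-2, 1]] with P⁻¹ = [[1, 1], [2, 3]], and B = P·diag(1, -2)·P⁻¹.
Then B³ = P·diag(1, -8)·P⁻¹ = [[3, 8], [-2, -8]] · [[1, 1], [2, 3]] = [[19, 27], [-18, -26]].

[[19, 27], [-18, -26]]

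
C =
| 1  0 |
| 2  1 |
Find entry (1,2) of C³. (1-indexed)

C = I + N where N = [[0, 0], [2, 0]] is strictly lower-triangular, so N² = 0.
(I + N)³ = I + 3·N = [[1, 0], [6, 1]].

0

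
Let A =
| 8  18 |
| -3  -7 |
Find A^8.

[[766, 1530], [-255, -509]]

tr A = 1 and det A = -2, so the characteristic polynomial is λ² − (1)λ + (-2) with roots 2 and -1.
Eigenvectors give P = [[3, -2], [-1, 1]] with P⁻¹ = [[1, 2], [1, 3]], and A = P·diag(2, -1)·P⁻¹.
Then A^8 = P·diag(256, 1)·P⁻¹ = [[768, -2], [-256, 1]] · [[1, 2], [1, 3]] = [[766, 1530], [-255, -509]].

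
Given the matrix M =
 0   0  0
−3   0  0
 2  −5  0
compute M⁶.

M is strictly triangular, hence nilpotent: M³ = 0, so M⁶ = 0.

[[0, 0, 0], [0, 0, 0], [0, 0, 0]]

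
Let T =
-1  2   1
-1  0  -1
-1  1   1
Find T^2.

[[-2, -1, -2], [2, -3, -2], [-1, -1, -1]]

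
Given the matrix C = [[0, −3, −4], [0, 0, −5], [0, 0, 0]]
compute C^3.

[[0, 0, 0], [0, 0, 0], [0, 0, 0]]

C is strictly triangular, hence nilpotent: C^3 = 0, so C^3 = 0.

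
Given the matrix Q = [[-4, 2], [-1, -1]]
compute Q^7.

[[-4246, 4118], [-2059, 1931]]

tr Q = -5 and det Q = 6, so the characteristic polynomial is λ² − (-5)λ + (6) with roots -3 and -2.
Eigenvectors give P = [[2, -1], [1, -1]] with P⁻¹ = [[1, -1], [1, -2]], and Q = P·diag(-3, -2)·P⁻¹.
Then Q^7 = P·diag(-2187, -128)·P⁻¹ = [[-4374, 128], [-2187, 128]] · [[1, -1], [1, -2]] = [[-4246, 4118], [-2059, 1931]].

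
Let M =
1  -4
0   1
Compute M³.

M = I + N where N = [[0, -4], [0, 0]] is strictly upper-triangular, so N² = 0.
(I + N)³ = I + 3·N = [[1, -12], [0, 1]].

[[1, -12], [0, 1]]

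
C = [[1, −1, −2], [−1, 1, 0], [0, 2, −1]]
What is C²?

[[2, −6, 0], [−2, 2, 2], [−2, 0, 1]]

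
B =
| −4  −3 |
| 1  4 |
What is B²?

[[13, 0], [0, 13]]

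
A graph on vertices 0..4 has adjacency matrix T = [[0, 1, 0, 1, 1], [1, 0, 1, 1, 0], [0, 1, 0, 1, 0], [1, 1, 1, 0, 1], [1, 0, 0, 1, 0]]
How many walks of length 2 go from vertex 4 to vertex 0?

The number of length-2 walks from vertex 4 to vertex 0 is entry (4,0) of T², where T is the adjacency matrix.
T² = [[3, 1, 2, 2, 1], [1, 3, 1, 2, 2], [2, 1, 2, 1, 1], [2, 2, 1, 4, 1], [1, 2, 1, 1, 2]]

1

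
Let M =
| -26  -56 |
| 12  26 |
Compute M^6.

[[64, 0], [0, 64]]

tr M = 0 and det M = -4, so the characteristic polynomial is λ² − (0)λ + (-4) with roots -2 and 2.
Eigenvectors give P = [[7, 2], [-3, -1]] with P⁻¹ = [[1, 2], [-3, -7]], and M = P·diag(-2, 2)·P⁻¹.
Then M^6 = P·diag(64, 64)·P⁻¹ = [[448, 128], [-192, -64]] · [[1, 2], [-3, -7]] = [[64, 0], [0, 64]].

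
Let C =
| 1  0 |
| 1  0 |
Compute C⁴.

C² = C (a projection; rank 1, trace 1), so C⁴ = C.

[[1, 0], [1, 0]]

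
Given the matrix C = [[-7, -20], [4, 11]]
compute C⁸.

tr C = 4 and det C = 3, so the characteristic polynomial is λ² − (4)λ + (3) with roots 3 and 1.
Eigenvectors give P = [[-2, 5], [1, -2]] with P⁻¹ = [[2, 5], [1, 2]], and C = P·diag(3, 1)·P⁻¹.
Then C⁸ = P·diag(6561, 1)·P⁻¹ = [[-13122, 5], [6561, -2]] · [[2, 5], [1, 2]] = [[-26239, -65600], [13120, 32801]].

[[-26239, -65600], [13120, 32801]]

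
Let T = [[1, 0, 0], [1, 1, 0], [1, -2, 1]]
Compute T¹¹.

T = I + N where N = [[0, 0, 0], [1, 0, 0], [1, -2, 0]] is strictly lower-triangular, so N³ = 0.
(I + N)¹¹ = I + 11·N + 55·N² = [[1, 0, 0], [11, 1, 0], [-99, -22, 1]].

[[1, 0, 0], [11, 1, 0], [-99, -22, 1]]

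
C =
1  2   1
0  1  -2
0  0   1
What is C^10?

C = I + N where N = [[0, 2, 1], [0, 0, -2], [0, 0, 0]] is strictly upper-triangular, so N^3 = 0.
(I + N)^10 = I + 10·N + 45·N^2 = [[1, 20, -170], [0, 1, -20], [0, 0, 1]].

[[1, 20, -170], [0, 1, -20], [0, 0, 1]]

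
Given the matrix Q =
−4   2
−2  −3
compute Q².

[[12, −14], [14, 5]]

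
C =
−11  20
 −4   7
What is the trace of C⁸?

6562

tr C = −4 and det C = 3, so the characteristic polynomial is λ² − (−4)λ + (3) with roots −3 and −1.
Eigenvectors give P = [[5, 2], [2, 1]] with P⁻¹ = [[1, −2], [−2, 5]], and C = P·diag(−3, −1)·P⁻¹.
Then C⁸ = P·diag(6561, 1)·P⁻¹ = [[32805, 2], [13122, 1]] · [[1, −2], [−2, 5]] = [[32801, −65600], [13120, −26239]].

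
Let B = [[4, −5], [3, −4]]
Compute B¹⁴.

[[1, 0], [0, 1]]

B² = I (check: tr B = 0 and det B = −1), so B¹⁴ = I since 14 is even.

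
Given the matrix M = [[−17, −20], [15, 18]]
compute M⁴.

tr M = 1 and det M = −6, so the characteristic polynomial is λ² − (1)λ + (−6) with roots −2 and 3.
Eigenvectors give P = [[4, −1], [−3, 1]] with P⁻¹ = [[1, 1], [3, 4]], and M = P·diag(−2, 3)·P⁻¹.
Then M⁴ = P·diag(16, 81)·P⁻¹ = [[64, −81], [−48, 81]] · [[1, 1], [3, 4]] = [[−179, −260], [195, 276]].

[[−179, −260], [195, 276]]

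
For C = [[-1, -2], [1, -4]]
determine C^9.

tr C = -5 and det C = 6, so the characteristic polynomial is λ² − (-5)λ + (6) with roots -3 and -2.
Eigenvectors give P = [[-1, 2], [-1, 1]] with P⁻¹ = [[1, -2], [1, -1]], and C = P·diag(-3, -2)·P⁻¹.
Then C^9 = P·diag(-19683, -512)·P⁻¹ = [[19683, -1024], [19683, -512]] · [[1, -2], [1, -1]] = [[18659, -38342], [19171, -38854]].

[[18659, -38342], [19171, -38854]]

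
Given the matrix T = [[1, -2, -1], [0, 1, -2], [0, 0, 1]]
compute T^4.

[[1, -8, 20], [0, 1, -8], [0, 0, 1]]

T = I + N where N = [[0, -2, -1], [0, 0, -2], [0, 0, 0]] is strictly upper-triangular, so N^3 = 0.
(I + N)^4 = I + 4·N + 6·N^2 = [[1, -8, 20], [0, 1, -8], [0, 0, 1]].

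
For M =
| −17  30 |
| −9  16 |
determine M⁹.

tr M = −1 and det M = −2, so the characteristic polynomial is λ² − (−1)λ + (−2) with roots −2 and 1.
Eigenvectors give P = [[2, −5], [1, −3]] with P⁻¹ = [[3, −5], [1, −2]], and M = P·diag(−2, 1)·P⁻¹.
Then M⁹ = P·diag(−512, 1)·P⁻¹ = [[−1024, −5], [−512, −3]] · [[3, −5], [1, −2]] = [[−3077, 5130], [−1539, 2566]].

[[−3077, 5130], [−1539, 2566]]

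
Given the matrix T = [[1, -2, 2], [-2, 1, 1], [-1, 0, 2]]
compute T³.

T² = [[3, -4, 4], [-5, 5, -1], [-3, 2, 2]]
T³ = [[7, -10, 10], [-14, 15, -7], [-9, 8, 0]]

[[7, -10, 10], [-14, 15, -7], [-9, 8, 0]]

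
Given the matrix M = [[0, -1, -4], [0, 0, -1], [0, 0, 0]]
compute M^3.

M is strictly triangular, hence nilpotent: M^3 = 0, so M^3 = 0.

[[0, 0, 0], [0, 0, 0], [0, 0, 0]]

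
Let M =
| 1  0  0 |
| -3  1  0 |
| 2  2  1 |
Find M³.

M = I + N where N = [[0, 0, 0], [-3, 0, 0], [2, 2, 0]] is strictly lower-triangular, so N³ = 0.
(I + N)³ = I + 3·N + 3·N² = [[1, 0, 0], [-9, 1, 0], [-12, 6, 1]].

[[1, 0, 0], [-9, 1, 0], [-12, 6, 1]]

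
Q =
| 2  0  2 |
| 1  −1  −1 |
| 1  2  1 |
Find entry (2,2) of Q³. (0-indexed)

11

Q² = [[6, 4, 6], [0, −1, 2], [5, 0, 1]]
Q³ = [[22, 8, 14], [1, 5, 3], [11, 2, 11]]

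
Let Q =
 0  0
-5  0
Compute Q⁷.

Q is strictly triangular, hence nilpotent: Q² = 0, so Q⁷ = 0.

[[0, 0], [0, 0]]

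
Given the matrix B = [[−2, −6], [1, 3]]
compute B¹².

B² = B (a projection; rank 1, trace 1), so B¹² = B.

[[−2, −6], [1, 3]]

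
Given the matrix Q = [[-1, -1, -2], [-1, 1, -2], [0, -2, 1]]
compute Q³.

[[-6, -2, -10], [-6, 10, -14], [2, -16, 9]]

Q² = [[2, 4, 2], [0, 6, -2], [2, -4, 5]]
Q³ = [[-6, -2, -10], [-6, 10, -14], [2, -16, 9]]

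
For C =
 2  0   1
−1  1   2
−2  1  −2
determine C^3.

[[3, 1, 4], [−11, 0, 5], [−9, 3, −11]]

C^2 = [[2, 1, 0], [−7, 3, −3], [−1, −1, 4]]
C^3 = [[3, 1, 4], [−11, 0, 5], [−9, 3, −11]]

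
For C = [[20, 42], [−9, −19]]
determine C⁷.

tr C = 1 and det C = −2, so the characteristic polynomial is λ² − (1)λ + (−2) with roots −1 and 2.
Eigenvectors give P = [[−2, 7], [1, −3]] with P⁻¹ = [[3, 7], [1, 2]], and C = P·diag(−1, 2)·P⁻¹.
Then C⁷ = P·diag(−1, 128)·P⁻¹ = [[2, 896], [−1, −384]] · [[3, 7], [1, 2]] = [[902, 1806], [−387, −775]].

[[902, 1806], [−387, −775]]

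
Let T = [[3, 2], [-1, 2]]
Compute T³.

T² = [[7, 10], [-5, 2]]
T³ = [[11, 34], [-17, -6]]

[[11, 34], [-17, -6]]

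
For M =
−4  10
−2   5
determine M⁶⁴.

M² = M (a projection; rank 1, trace 1), so M⁶⁴ = M.

[[−4, 10], [−2, 5]]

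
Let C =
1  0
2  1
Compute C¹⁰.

[[1, 0], [20, 1]]

C = I + N where N = [[0, 0], [2, 0]] is strictly lower-triangular, so N² = 0.
(I + N)¹⁰ = I + 10·N = [[1, 0], [20, 1]].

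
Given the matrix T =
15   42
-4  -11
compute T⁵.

tr T = 4 and det T = 3, so the characteristic polynomial is λ² − (4)λ + (3) with roots 1 and 3.
Eigenvectors give P = [[-3, 7], [1, -2]] with P⁻¹ = [[2, 7], [1, 3]], and T = P·diag(1, 3)·P⁻¹.
Then T⁵ = P·diag(1, 243)·P⁻¹ = [[-3, 1701], [1, -486]] · [[2, 7], [1, 3]] = [[1695, 5082], [-484, -1451]].

[[1695, 5082], [-484, -1451]]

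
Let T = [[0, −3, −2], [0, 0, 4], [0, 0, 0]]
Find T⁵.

[[0, 0, 0], [0, 0, 0], [0, 0, 0]]

T is strictly triangular, hence nilpotent: T³ = 0, so T⁵ = 0.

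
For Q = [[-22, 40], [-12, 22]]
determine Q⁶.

tr Q = 0 and det Q = -4, so the characteristic polynomial is λ² − (0)λ + (-4) with roots 2 and -2.
Eigenvectors give P = [[-5, -2], [-3, -1]] with P⁻¹ = [[1, -2], [-3, 5]], and Q = P·diag(2, -2)·P⁻¹.
Then Q⁶ = P·diag(64, 64)·P⁻¹ = [[-320, -128], [-192, -64]] · [[1, -2], [-3, 5]] = [[64, 0], [0, 64]].

[[64, 0], [0, 64]]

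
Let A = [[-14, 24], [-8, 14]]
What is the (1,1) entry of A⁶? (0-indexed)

64

tr A = 0 and det A = -4, so the characteristic polynomial is λ² − (0)λ + (-4) with roots 2 and -2.
Eigenvectors give P = [[-3, 2], [-2, 1]] with P⁻¹ = [[1, -2], [2, -3]], and A = P·diag(2, -2)·P⁻¹.
Then A⁶ = P·diag(64, 64)·P⁻¹ = [[-192, 128], [-128, 64]] · [[1, -2], [2, -3]] = [[64, 0], [0, 64]].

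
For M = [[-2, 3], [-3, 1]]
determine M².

[[-5, -3], [3, -8]]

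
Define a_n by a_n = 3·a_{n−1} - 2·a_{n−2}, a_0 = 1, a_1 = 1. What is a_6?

1

With companion matrix C = [[3, -2], [1, 0]], [a_n, a_{n−1}]ᵀ = C·[a_{n−1}, a_{n−2}]ᵀ, so [a_6, a_5]ᵀ = C^5·[a_1, a_0]ᵀ.
C^5 = [[63, -62], [31, -30]], giving [a_6, a_5]ᵀ = [[1], [1]].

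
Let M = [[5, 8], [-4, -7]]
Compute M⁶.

tr M = -2 and det M = -3, so the characteristic polynomial is λ² − (-2)λ + (-3) with roots 1 and -3.
Eigenvectors give P = [[-2, -1], [1, 1]] with P⁻¹ = [[-1, -1], [1, 2]], and M = P·diag(1, -3)·P⁻¹.
Then M⁶ = P·diag(1, 729)·P⁻¹ = [[-2, -729], [1, 729]] · [[-1, -1], [1, 2]] = [[-727, -1456], [728, 1457]].

[[-727, -1456], [728, 1457]]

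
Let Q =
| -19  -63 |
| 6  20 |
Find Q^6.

tr Q = 1 and det Q = -2, so the characteristic polynomial is λ² − (1)λ + (-2) with roots 2 and -1.
Eigenvectors give P = [[-3, 7], [1, -2]] with P⁻¹ = [[2, 7], [1, 3]], and Q = P·diag(2, -1)·P⁻¹.
Then Q^6 = P·diag(64, 1)·P⁻¹ = [[-192, 7], [64, -2]] · [[2, 7], [1, 3]] = [[-377, -1323], [126, 442]].

[[-377, -1323], [126, 442]]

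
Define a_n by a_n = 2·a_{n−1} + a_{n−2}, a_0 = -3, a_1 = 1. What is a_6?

With companion matrix T = [[2, 1], [1, 0]], [a_n, a_{n−1}]ᵀ = T·[a_{n−1}, a_{n−2}]ᵀ, so [a_6, a_5]ᵀ = T^5·[a_1, a_0]ᵀ.
T^5 = [[70, 29], [29, 12]], giving [a_6, a_5]ᵀ = [[-17], [-7]].

-17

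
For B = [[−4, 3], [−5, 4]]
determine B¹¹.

[[−4, 3], [−5, 4]]

B² = I (check: tr B = 0 and det B = −1), so B¹¹ = B since 11 is odd.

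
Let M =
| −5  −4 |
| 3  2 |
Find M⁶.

tr M = −3 and det M = 2, so the characteristic polynomial is λ² − (−3)λ + (2) with roots −2 and −1.
Eigenvectors give P = [[4, −1], [−3, 1]] with P⁻¹ = [[1, 1], [3, 4]], and M = P·diag(−2, −1)·P⁻¹.
Then M⁶ = P·diag(64, 1)·P⁻¹ = [[256, −1], [−192, 1]] · [[1, 1], [3, 4]] = [[253, 252], [−189, −188]].

[[253, 252], [−189, −188]]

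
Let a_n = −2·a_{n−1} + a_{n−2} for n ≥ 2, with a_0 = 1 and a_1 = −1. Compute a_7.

−239

With companion matrix A = [[−2, 1], [1, 0]], [a_n, a_{n−1}]ᵀ = A·[a_{n−1}, a_{n−2}]ᵀ, so [a_7, a_6]ᵀ = A⁶·[a_1, a_0]ᵀ.
A⁶ = [[169, −70], [−70, 29]], giving [a_7, a_6]ᵀ = [[−239], [99]].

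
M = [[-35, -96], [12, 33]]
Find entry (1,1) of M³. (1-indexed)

tr M = -2 and det M = -3, so the characteristic polynomial is λ² − (-2)λ + (-3) with roots -3 and 1.
Eigenvectors give P = [[3, -8], [-1, 3]] with P⁻¹ = [[3, 8], [1, 3]], and M = P·diag(-3, 1)·P⁻¹.
Then M³ = P·diag(-27, 1)·P⁻¹ = [[-81, -8], [27, 3]] · [[3, 8], [1, 3]] = [[-251, -672], [84, 225]].

-251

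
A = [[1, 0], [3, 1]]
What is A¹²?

[[1, 0], [36, 1]]

A = I + N where N = [[0, 0], [3, 0]] is strictly lower-triangular, so N² = 0.
(I + N)¹² = I + 12·N = [[1, 0], [36, 1]].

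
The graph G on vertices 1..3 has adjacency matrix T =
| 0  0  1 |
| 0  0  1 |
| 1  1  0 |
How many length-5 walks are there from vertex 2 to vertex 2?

The number of length-5 walks from vertex 2 to vertex 2 is entry (2,2) of T^5, where T is the adjacency matrix.
T^2 = [[1, 1, 0], [1, 1, 0], [0, 0, 2]]
T^3 = [[0, 0, 2], [0, 0, 2], [2, 2, 0]]
T^4 = [[2, 2, 0], [2, 2, 0], [0, 0, 4]]
T^5 = [[0, 0, 4], [0, 0, 4], [4, 4, 0]]

0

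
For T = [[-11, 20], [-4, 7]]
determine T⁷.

[[-10931, 21860], [-4372, 8743]]

tr T = -4 and det T = 3, so the characteristic polynomial is λ² − (-4)λ + (3) with roots -3 and -1.
Eigenvectors give P = [[5, -2], [2, -1]] with P⁻¹ = [[1, -2], [2, -5]], and T = P·diag(-3, -1)·P⁻¹.
Then T⁷ = P·diag(-2187, -1)·P⁻¹ = [[-10935, 2], [-4374, 1]] · [[1, -2], [2, -5]] = [[-10931, 21860], [-4372, 8743]].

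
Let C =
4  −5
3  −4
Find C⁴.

C² = I (check: tr C = 0 and det C = −1), so C⁴ = I since 4 is even.

[[1, 0], [0, 1]]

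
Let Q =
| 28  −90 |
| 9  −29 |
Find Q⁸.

[[−2294, 7650], [−765, 2551]]

tr Q = −1 and det Q = −2, so the characteristic polynomial is λ² − (−1)λ + (−2) with roots 1 and −2.
Eigenvectors give P = [[10, 3], [3, 1]] with P⁻¹ = [[1, −3], [−3, 10]], and Q = P·diag(1, −2)·P⁻¹.
Then Q⁸ = P·diag(1, 256)·P⁻¹ = [[10, 768], [3, 256]] · [[1, −3], [−3, 10]] = [[−2294, 7650], [−765, 2551]].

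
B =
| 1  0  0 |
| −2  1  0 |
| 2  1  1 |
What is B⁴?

[[1, 0, 0], [−8, 1, 0], [−4, 4, 1]]

B = I + N where N = [[0, 0, 0], [−2, 0, 0], [2, 1, 0]] is strictly lower-triangular, so N³ = 0.
(I + N)⁴ = I + 4·N + 6·N² = [[1, 0, 0], [−8, 1, 0], [−4, 4, 1]].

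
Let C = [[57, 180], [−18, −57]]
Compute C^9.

[[373977, 1180980], [−118098, −373977]]

tr C = 0 and det C = −9, so the characteristic polynomial is λ² − (0)λ + (−9) with roots 3 and −3.
Eigenvectors give P = [[−10, −3], [3, 1]] with P⁻¹ = [[−1, −3], [3, 10]], and C = P·diag(3, −3)·P⁻¹.
Then C^9 = P·diag(19683, −19683)·P⁻¹ = [[−196830, 59049], [59049, −19683]] · [[−1, −3], [3, 10]] = [[373977, 1180980], [−118098, −373977]].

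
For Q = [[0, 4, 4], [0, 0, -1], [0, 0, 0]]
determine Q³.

[[0, 0, 0], [0, 0, 0], [0, 0, 0]]

Q is strictly triangular, hence nilpotent: Q³ = 0, so Q³ = 0.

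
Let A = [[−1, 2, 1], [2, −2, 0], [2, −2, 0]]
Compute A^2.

[[7, −8, −1], [−6, 8, 2], [−6, 8, 2]]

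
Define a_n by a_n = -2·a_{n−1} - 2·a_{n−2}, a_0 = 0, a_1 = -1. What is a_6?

-8

With companion matrix Q = [[-2, -2], [1, 0]], [a_n, a_{n−1}]ᵀ = Q·[a_{n−1}, a_{n−2}]ᵀ, so [a_6, a_5]ᵀ = Q⁵·[a_1, a_0]ᵀ.
Q⁵ = [[8, 8], [-4, 0]], giving [a_6, a_5]ᵀ = [[-8], [4]].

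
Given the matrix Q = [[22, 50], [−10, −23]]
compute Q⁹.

tr Q = −1 and det Q = −6, so the characteristic polynomial is λ² − (−1)λ + (−6) with roots 2 and −3.
Eigenvectors give P = [[5, −2], [−2, 1]] with P⁻¹ = [[1, 2], [2, 5]], and Q = P·diag(2, −3)·P⁻¹.
Then Q⁹ = P·diag(512, −19683)·P⁻¹ = [[2560, 39366], [−1024, −19683]] · [[1, 2], [2, 5]] = [[81292, 201950], [−40390, −100463]].

[[81292, 201950], [−40390, −100463]]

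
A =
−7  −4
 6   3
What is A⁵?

[[−727, −484], [726, 483]]

tr A = −4 and det A = 3, so the characteristic polynomial is λ² − (−4)λ + (3) with roots −3 and −1.
Eigenvectors give P = [[−1, −2], [1, 3]] with P⁻¹ = [[−3, −2], [1, 1]], and A = P·diag(−3, −1)·P⁻¹.
Then A⁵ = P·diag(−243, −1)·P⁻¹ = [[243, 2], [−243, −3]] · [[−3, −2], [1, 1]] = [[−727, −484], [726, 483]].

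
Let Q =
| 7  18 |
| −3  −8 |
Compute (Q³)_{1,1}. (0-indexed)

tr Q = −1 and det Q = −2, so the characteristic polynomial is λ² − (−1)λ + (−2) with roots −2 and 1.
Eigenvectors give P = [[−2, 3], [1, −1]] with P⁻¹ = [[1, 3], [1, 2]], and Q = P·diag(−2, 1)·P⁻¹.
Then Q³ = P·diag(−8, 1)·P⁻¹ = [[16, 3], [−8, −1]] · [[1, 3], [1, 2]] = [[19, 54], [−9, −26]].

−26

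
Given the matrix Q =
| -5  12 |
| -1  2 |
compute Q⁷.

[[-509, 1524], [-127, 380]]

tr Q = -3 and det Q = 2, so the characteristic polynomial is λ² − (-3)λ + (2) with roots -2 and -1.
Eigenvectors give P = [[-4, -3], [-1, -1]] with P⁻¹ = [[-1, 3], [1, -4]], and Q = P·diag(-2, -1)·P⁻¹.
Then Q⁷ = P·diag(-128, -1)·P⁻¹ = [[512, 3], [128, 1]] · [[-1, 3], [1, -4]] = [[-509, 1524], [-127, 380]].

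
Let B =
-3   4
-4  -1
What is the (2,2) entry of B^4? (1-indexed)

B^2 = [[-7, -16], [16, -15]]
B^3 = [[85, -12], [12, 79]]
B^4 = [[-207, 352], [-352, -31]]

-31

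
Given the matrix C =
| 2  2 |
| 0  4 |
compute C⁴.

[[16, 240], [0, 256]]

C² = [[4, 12], [0, 16]]
C³ = [[8, 56], [0, 64]]
C⁴ = [[16, 240], [0, 256]]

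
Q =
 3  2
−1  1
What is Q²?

[[7, 8], [−4, −1]]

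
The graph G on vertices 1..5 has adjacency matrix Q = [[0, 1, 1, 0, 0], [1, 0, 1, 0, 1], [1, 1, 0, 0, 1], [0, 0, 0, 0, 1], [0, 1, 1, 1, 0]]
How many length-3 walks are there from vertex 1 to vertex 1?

The number of length-3 walks from vertex 1 to vertex 1 is entry (1,1) of Q³, where Q is the adjacency matrix.
Q² = [[2, 1, 1, 0, 2], [1, 3, 2, 1, 1], [1, 2, 3, 1, 1], [0, 1, 1, 1, 0], [2, 1, 1, 0, 3]]
Q³ = [[2, 5, 5, 2, 2], [5, 4, 5, 1, 6], [5, 5, 4, 1, 6], [2, 1, 1, 0, 3], [2, 6, 6, 3, 2]]

2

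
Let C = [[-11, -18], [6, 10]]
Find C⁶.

tr C = -1 and det C = -2, so the characteristic polynomial is λ² − (-1)λ + (-2) with roots 1 and -2.
Eigenvectors give P = [[-3, -2], [2, 1]] with P⁻¹ = [[1, 2], [-2, -3]], and C = P·diag(1, -2)·P⁻¹.
Then C⁶ = P·diag(1, 64)·P⁻¹ = [[-3, -128], [2, 64]] · [[1, 2], [-2, -3]] = [[253, 378], [-126, -188]].

[[253, 378], [-126, -188]]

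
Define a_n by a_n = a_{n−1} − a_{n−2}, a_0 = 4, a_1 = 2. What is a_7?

2

With companion matrix C = [[1, −1], [1, 0]], [a_n, a_{n−1}]ᵀ = C·[a_{n−1}, a_{n−2}]ᵀ, so [a_7, a_6]ᵀ = C^6·[a_1, a_0]ᵀ.
C^6 = [[1, 0], [0, 1]], giving [a_7, a_6]ᵀ = [[2], [4]].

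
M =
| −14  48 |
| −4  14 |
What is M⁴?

tr M = 0 and det M = −4, so the characteristic polynomial is λ² − (0)λ + (−4) with roots 2 and −2.
Eigenvectors give P = [[3, 4], [1, 1]] with P⁻¹ = [[−1, 4], [1, −3]], and M = P·diag(2, −2)·P⁻¹.
Then M⁴ = P·diag(16, 16)·P⁻¹ = [[48, 64], [16, 16]] · [[−1, 4], [1, −3]] = [[16, 0], [0, 16]].

[[16, 0], [0, 16]]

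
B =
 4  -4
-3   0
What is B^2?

[[28, -16], [-12, 12]]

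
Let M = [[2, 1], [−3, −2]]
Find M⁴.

[[1, 0], [0, 1]]

M² = I (check: tr M = 0 and det M = −1), so M⁴ = I since 4 is even.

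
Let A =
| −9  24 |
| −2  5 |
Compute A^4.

[[321, −960], [80, −239]]

tr A = −4 and det A = 3, so the characteristic polynomial is λ² − (−4)λ + (3) with roots −3 and −1.
Eigenvectors give P = [[4, −3], [1, −1]] with P⁻¹ = [[1, −3], [1, −4]], and A = P·diag(−3, −1)·P⁻¹.
Then A^4 = P·diag(81, 1)·P⁻¹ = [[324, −3], [81, −1]] · [[1, −3], [1, −4]] = [[321, −960], [80, −239]].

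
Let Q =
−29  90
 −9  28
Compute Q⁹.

[[−5129, 15390], [−1539, 4618]]

tr Q = −1 and det Q = −2, so the characteristic polynomial is λ² − (−1)λ + (−2) with roots −2 and 1.
Eigenvectors give P = [[10, 3], [3, 1]] with P⁻¹ = [[1, −3], [−3, 10]], and Q = P·diag(−2, 1)·P⁻¹.
Then Q⁹ = P·diag(−512, 1)·P⁻¹ = [[−5120, 3], [−1536, 1]] · [[1, −3], [−3, 10]] = [[−5129, 15390], [−1539, 4618]].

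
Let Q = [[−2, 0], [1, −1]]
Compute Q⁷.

[[−128, 0], [127, −1]]

tr Q = −3 and det Q = 2, so the characteristic polynomial is λ² − (−3)λ + (2) with roots −2 and −1.
Eigenvectors give P = [[1, 0], [−1, 1]] with P⁻¹ = [[1, 0], [1, 1]], and Q = P·diag(−2, −1)·P⁻¹.
Then Q⁷ = P·diag(−128, −1)·P⁻¹ = [[−128, 0], [128, −1]] · [[1, 0], [1, 1]] = [[−128, 0], [127, −1]].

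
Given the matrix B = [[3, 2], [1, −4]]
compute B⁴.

[[123, −58], [−29, 326]]

B² = [[11, −2], [−1, 18]]
B³ = [[31, 30], [15, −74]]
B⁴ = [[123, −58], [−29, 326]]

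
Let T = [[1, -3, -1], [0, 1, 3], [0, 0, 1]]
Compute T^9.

T = I + N where N = [[0, -3, -1], [0, 0, 3], [0, 0, 0]] is strictly upper-triangular, so N^3 = 0.
(I + N)^9 = I + 9·N + 36·N^2 = [[1, -27, -333], [0, 1, 27], [0, 0, 1]].

[[1, -27, -333], [0, 1, 27], [0, 0, 1]]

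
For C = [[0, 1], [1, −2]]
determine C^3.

[[−2, 5], [5, −12]]

C^2 = [[1, −2], [−2, 5]]
C^3 = [[−2, 5], [5, −12]]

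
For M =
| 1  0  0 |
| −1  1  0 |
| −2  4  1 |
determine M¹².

[[1, 0, 0], [−12, 1, 0], [−288, 48, 1]]

M = I + N where N = [[0, 0, 0], [−1, 0, 0], [−2, 4, 0]] is strictly lower-triangular, so N³ = 0.
(I + N)¹² = I + 12·N + 66·N² = [[1, 0, 0], [−12, 1, 0], [−288, 48, 1]].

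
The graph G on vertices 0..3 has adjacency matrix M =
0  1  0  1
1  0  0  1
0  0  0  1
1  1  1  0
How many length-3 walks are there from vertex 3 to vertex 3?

The number of length-3 walks from vertex 3 to vertex 3 is entry (3,3) of M³, where M is the adjacency matrix.
M² = [[2, 1, 1, 1], [1, 2, 1, 1], [1, 1, 1, 0], [1, 1, 0, 3]]
M³ = [[2, 3, 1, 4], [3, 2, 1, 4], [1, 1, 0, 3], [4, 4, 3, 2]]

2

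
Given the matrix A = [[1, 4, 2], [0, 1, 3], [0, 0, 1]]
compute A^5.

[[1, 20, 130], [0, 1, 15], [0, 0, 1]]

A = I + N where N = [[0, 4, 2], [0, 0, 3], [0, 0, 0]] is strictly upper-triangular, so N^3 = 0.
(I + N)^5 = I + 5·N + 10·N^2 = [[1, 20, 130], [0, 1, 15], [0, 0, 1]].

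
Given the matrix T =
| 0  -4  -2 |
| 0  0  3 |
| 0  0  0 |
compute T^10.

[[0, 0, 0], [0, 0, 0], [0, 0, 0]]

T is strictly triangular, hence nilpotent: T^3 = 0, so T^10 = 0.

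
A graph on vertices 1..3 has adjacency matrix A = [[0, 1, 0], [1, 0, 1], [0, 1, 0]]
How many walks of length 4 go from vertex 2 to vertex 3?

The number of length-4 walks from vertex 2 to vertex 3 is entry (2,3) of A⁴, where A is the adjacency matrix.
A² = [[1, 0, 1], [0, 2, 0], [1, 0, 1]]
A³ = [[0, 2, 0], [2, 0, 2], [0, 2, 0]]
A⁴ = [[2, 0, 2], [0, 4, 0], [2, 0, 2]]

0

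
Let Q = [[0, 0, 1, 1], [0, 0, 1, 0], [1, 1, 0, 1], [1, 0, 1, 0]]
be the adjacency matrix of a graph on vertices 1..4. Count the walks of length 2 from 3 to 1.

1

The number of length-2 walks from vertex 3 to vertex 1 is entry (3,1) of Q², where Q is the adjacency matrix.
Q² = [[2, 1, 1, 1], [1, 1, 0, 1], [1, 0, 3, 1], [1, 1, 1, 2]]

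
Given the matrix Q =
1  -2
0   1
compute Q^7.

[[1, -14], [0, 1]]

Q = I + N where N = [[0, -2], [0, 0]] is strictly upper-triangular, so N^2 = 0.
(I + N)^7 = I + 7·N = [[1, -14], [0, 1]].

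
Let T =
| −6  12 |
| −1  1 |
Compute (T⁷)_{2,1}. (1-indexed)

tr T = −5 and det T = 6, so the characteristic polynomial is λ² − (−5)λ + (6) with roots −2 and −3.
Eigenvectors give P = [[3, 4], [1, 1]] with P⁻¹ = [[−1, 4], [1, −3]], and T = P·diag(−2, −3)·P⁻¹.
Then T⁷ = P·diag(−128, −2187)·P⁻¹ = [[−384, −8748], [−128, −2187]] · [[−1, 4], [1, −3]] = [[−8364, 24708], [−2059, 6049]].

−2059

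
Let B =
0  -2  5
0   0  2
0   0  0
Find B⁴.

[[0, 0, 0], [0, 0, 0], [0, 0, 0]]

B is strictly triangular, hence nilpotent: B³ = 0, so B⁴ = 0.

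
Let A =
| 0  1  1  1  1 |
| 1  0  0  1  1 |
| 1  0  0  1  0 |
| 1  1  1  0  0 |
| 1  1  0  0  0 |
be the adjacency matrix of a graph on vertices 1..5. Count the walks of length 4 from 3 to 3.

11

The number of length-4 walks from vertex 3 to vertex 3 is entry (3,3) of A⁴, where A is the adjacency matrix.
A² = [[4, 2, 1, 2, 1], [2, 3, 2, 1, 1], [1, 2, 2, 1, 1], [2, 1, 1, 3, 2], [1, 1, 1, 2, 2]]
A³ = [[6, 7, 6, 7, 6], [7, 4, 3, 7, 5], [6, 3, 2, 5, 3], [7, 7, 5, 4, 3], [6, 5, 3, 3, 2]]
A⁴ = [[26, 19, 13, 19, 13], [19, 19, 14, 14, 11], [13, 14, 11, 11, 9], [19, 14, 11, 19, 14], [13, 11, 9, 14, 11]]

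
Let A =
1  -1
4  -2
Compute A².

[[-3, 1], [-4, 0]]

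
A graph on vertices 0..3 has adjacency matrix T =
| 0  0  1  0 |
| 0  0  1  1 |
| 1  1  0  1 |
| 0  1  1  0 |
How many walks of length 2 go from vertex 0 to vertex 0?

The number of length-2 walks from vertex 0 to vertex 0 is entry (0,0) of T^2, where T is the adjacency matrix.
T^2 = [[1, 1, 0, 1], [1, 2, 1, 1], [0, 1, 3, 1], [1, 1, 1, 2]]

1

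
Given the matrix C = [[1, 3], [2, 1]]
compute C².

[[7, 6], [4, 7]]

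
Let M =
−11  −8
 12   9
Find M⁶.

tr M = −2 and det M = −3, so the characteristic polynomial is λ² − (−2)λ + (−3) with roots 1 and −3.
Eigenvectors give P = [[−2, −1], [3, 1]] with P⁻¹ = [[1, 1], [−3, −2]], and M = P·diag(1, −3)·P⁻¹.
Then M⁶ = P·diag(1, 729)·P⁻¹ = [[−2, −729], [3, 729]] · [[1, 1], [−3, −2]] = [[2185, 1456], [−2184, −1455]].

[[2185, 1456], [−2184, −1455]]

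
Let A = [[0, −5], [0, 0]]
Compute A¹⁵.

[[0, 0], [0, 0]]

A is strictly triangular, hence nilpotent: A² = 0, so A¹⁵ = 0.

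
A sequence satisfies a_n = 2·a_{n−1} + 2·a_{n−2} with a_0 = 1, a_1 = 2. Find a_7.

896

With companion matrix Q = [[2, 2], [1, 0]], [a_n, a_{n−1}]ᵀ = Q·[a_{n−1}, a_{n−2}]ᵀ, so [a_7, a_6]ᵀ = Q⁶·[a_1, a_0]ᵀ.
Q⁶ = [[328, 240], [120, 88]], giving [a_7, a_6]ᵀ = [[896], [328]].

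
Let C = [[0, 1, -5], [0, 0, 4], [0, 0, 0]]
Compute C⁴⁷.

C is strictly triangular, hence nilpotent: C³ = 0, so C⁴⁷ = 0.

[[0, 0, 0], [0, 0, 0], [0, 0, 0]]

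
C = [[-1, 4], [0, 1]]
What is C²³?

C² = I (check: tr C = 0 and det C = -1), so C²³ = C since 23 is odd.

[[-1, 4], [0, 1]]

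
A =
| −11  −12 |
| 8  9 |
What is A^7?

[[−6563, −6564], [4376, 4377]]

tr A = −2 and det A = −3, so the characteristic polynomial is λ² − (−2)λ + (−3) with roots 1 and −3.
Eigenvectors give P = [[−1, 3], [1, −2]] with P⁻¹ = [[2, 3], [1, 1]], and A = P·diag(1, −3)·P⁻¹.
Then A^7 = P·diag(1, −2187)·P⁻¹ = [[−1, −6561], [1, 4374]] · [[2, 3], [1, 1]] = [[−6563, −6564], [4376, 4377]].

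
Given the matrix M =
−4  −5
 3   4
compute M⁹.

[[−4, −5], [3, 4]]

M² = I (check: tr M = 0 and det M = −1), so M⁹ = M since 9 is odd.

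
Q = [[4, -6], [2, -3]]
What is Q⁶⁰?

[[4, -6], [2, -3]]

Q² = Q (a projection; rank 1, trace 1), so Q⁶⁰ = Q.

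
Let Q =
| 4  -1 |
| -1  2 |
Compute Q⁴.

Q² = [[17, -6], [-6, 5]]
Q³ = [[74, -29], [-29, 16]]
Q⁴ = [[325, -132], [-132, 61]]

[[325, -132], [-132, 61]]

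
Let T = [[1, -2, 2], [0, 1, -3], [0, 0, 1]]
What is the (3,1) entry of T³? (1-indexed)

T = I + N where N = [[0, -2, 2], [0, 0, -3], [0, 0, 0]] is strictly upper-triangular, so N³ = 0.
(I + N)³ = I + 3·N + 3·N² = [[1, -6, 24], [0, 1, -9], [0, 0, 1]].

0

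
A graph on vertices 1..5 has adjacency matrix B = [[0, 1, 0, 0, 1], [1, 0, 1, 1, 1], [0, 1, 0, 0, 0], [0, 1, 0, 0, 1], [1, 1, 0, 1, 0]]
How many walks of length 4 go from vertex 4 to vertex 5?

10

The number of length-4 walks from vertex 4 to vertex 5 is entry (4,5) of B⁴, where B is the adjacency matrix.
B² = [[2, 1, 1, 2, 1], [1, 4, 0, 1, 2], [1, 0, 1, 1, 1], [2, 1, 1, 2, 1], [1, 2, 1, 1, 3]]
B³ = [[2, 6, 1, 2, 5], [6, 4, 4, 6, 6], [1, 4, 0, 1, 2], [2, 6, 1, 2, 5], [5, 6, 2, 5, 4]]
B⁴ = [[11, 10, 6, 11, 10], [10, 22, 4, 10, 16], [6, 4, 4, 6, 6], [11, 10, 6, 11, 10], [10, 16, 6, 10, 16]]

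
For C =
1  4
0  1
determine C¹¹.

[[1, 44], [0, 1]]

C = I + N where N = [[0, 4], [0, 0]] is strictly upper-triangular, so N² = 0.
(I + N)¹¹ = I + 11·N = [[1, 44], [0, 1]].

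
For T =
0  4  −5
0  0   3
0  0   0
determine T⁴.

T is strictly triangular, hence nilpotent: T³ = 0, so T⁴ = 0.

[[0, 0, 0], [0, 0, 0], [0, 0, 0]]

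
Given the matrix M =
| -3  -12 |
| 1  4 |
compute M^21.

M² = M (a projection; rank 1, trace 1), so M^21 = M.

[[-3, -12], [1, 4]]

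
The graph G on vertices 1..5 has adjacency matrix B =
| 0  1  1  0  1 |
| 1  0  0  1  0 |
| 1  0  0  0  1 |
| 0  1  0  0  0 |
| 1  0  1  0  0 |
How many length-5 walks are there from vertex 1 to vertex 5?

18

The number of length-5 walks from vertex 1 to vertex 5 is entry (1,5) of B^5, where B is the adjacency matrix.
B^2 = [[3, 0, 1, 1, 1], [0, 2, 1, 0, 1], [1, 1, 2, 0, 1], [1, 0, 0, 1, 0], [1, 1, 1, 0, 2]]
B^3 = [[2, 4, 4, 0, 4], [4, 0, 1, 2, 1], [4, 1, 2, 1, 3], [0, 2, 1, 0, 1], [4, 1, 3, 1, 2]]
B^4 = [[12, 2, 6, 4, 6], [2, 6, 5, 0, 5], [6, 5, 7, 1, 6], [4, 0, 1, 2, 1], [6, 5, 6, 1, 7]]
B^5 = [[14, 16, 18, 2, 18], [16, 2, 7, 6, 7], [18, 7, 12, 5, 13], [2, 6, 5, 0, 5], [18, 7, 13, 5, 12]]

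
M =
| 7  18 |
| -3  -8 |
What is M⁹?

tr M = -1 and det M = -2, so the characteristic polynomial is λ² − (-1)λ + (-2) with roots -2 and 1.
Eigenvectors give P = [[-2, -3], [1, 1]] with P⁻¹ = [[1, 3], [-1, -2]], and M = P·diag(-2, 1)·P⁻¹.
Then M⁹ = P·diag(-512, 1)·P⁻¹ = [[1024, -3], [-512, 1]] · [[1, 3], [-1, -2]] = [[1027, 3078], [-513, -1538]].

[[1027, 3078], [-513, -1538]]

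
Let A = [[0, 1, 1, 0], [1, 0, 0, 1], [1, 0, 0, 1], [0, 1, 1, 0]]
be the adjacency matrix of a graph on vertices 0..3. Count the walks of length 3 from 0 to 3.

0

The number of length-3 walks from vertex 0 to vertex 3 is entry (0,3) of A³, where A is the adjacency matrix.
A² = [[2, 0, 0, 2], [0, 2, 2, 0], [0, 2, 2, 0], [2, 0, 0, 2]]
A³ = [[0, 4, 4, 0], [4, 0, 0, 4], [4, 0, 0, 4], [0, 4, 4, 0]]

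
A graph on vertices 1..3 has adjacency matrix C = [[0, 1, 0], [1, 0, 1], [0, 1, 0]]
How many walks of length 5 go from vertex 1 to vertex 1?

The number of length-5 walks from vertex 1 to vertex 1 is entry (1,1) of C⁵, where C is the adjacency matrix.
C² = [[1, 0, 1], [0, 2, 0], [1, 0, 1]]
C³ = [[0, 2, 0], [2, 0, 2], [0, 2, 0]]
C⁴ = [[2, 0, 2], [0, 4, 0], [2, 0, 2]]
C⁵ = [[0, 4, 0], [4, 0, 4], [0, 4, 0]]

0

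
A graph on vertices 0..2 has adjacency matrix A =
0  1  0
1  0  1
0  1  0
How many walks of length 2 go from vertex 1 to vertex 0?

0

The number of length-2 walks from vertex 1 to vertex 0 is entry (1,0) of A², where A is the adjacency matrix.
A² = [[1, 0, 1], [0, 2, 0], [1, 0, 1]]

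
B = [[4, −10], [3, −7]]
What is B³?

[[34, −70], [21, −43]]

tr B = −3 and det B = 2, so the characteristic polynomial is λ² − (−3)λ + (2) with roots −1 and −2.
Eigenvectors give P = [[2, −5], [1, −3]] with P⁻¹ = [[3, −5], [1, −2]], and B = P·diag(−1, −2)·P⁻¹.
Then B³ = P·diag(−1, −8)·P⁻¹ = [[−2, 40], [−1, 24]] · [[3, −5], [1, −2]] = [[34, −70], [21, −43]].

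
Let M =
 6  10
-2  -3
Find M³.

[[36, 70], [-14, -27]]

tr M = 3 and det M = 2, so the characteristic polynomial is λ² − (3)λ + (2) with roots 2 and 1.
Eigenvectors give P = [[5, -2], [-2, 1]] with P⁻¹ = [[1, 2], [2, 5]], and M = P·diag(2, 1)·P⁻¹.
Then M³ = P·diag(8, 1)·P⁻¹ = [[40, -2], [-16, 1]] · [[1, 2], [2, 5]] = [[36, 70], [-14, -27]].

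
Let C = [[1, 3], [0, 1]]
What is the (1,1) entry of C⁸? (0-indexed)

C = I + N where N = [[0, 3], [0, 0]] is strictly upper-triangular, so N² = 0.
(I + N)⁸ = I + 8·N = [[1, 24], [0, 1]].

1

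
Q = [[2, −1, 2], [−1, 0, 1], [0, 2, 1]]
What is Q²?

[[5, 2, 5], [−2, 3, −1], [−2, 2, 3]]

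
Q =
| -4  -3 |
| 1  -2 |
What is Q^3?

Q^2 = [[13, 18], [-6, 1]]
Q^3 = [[-34, -75], [25, 16]]

[[-34, -75], [25, 16]]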